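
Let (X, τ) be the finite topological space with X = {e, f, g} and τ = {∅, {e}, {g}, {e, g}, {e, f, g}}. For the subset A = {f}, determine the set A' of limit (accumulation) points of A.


A' = ∅

For each x ∈ X, list the open sets U ∈ τ with x ∈ U, then check whether U ∩ (A ∖ {x}) ≠ ∅ for every such U.
  x = e: open {e} ∋ x has {e} ∩ (A ∖ {e}) = ∅, so x is NOT a limit point.
  x = f: open {e, f, g} ∋ x has {e, f, g} ∩ (A ∖ {f}) = ∅, so x is NOT a limit point.
  x = g: open {g} ∋ x has {g} ∩ (A ∖ {g}) = ∅, so x is NOT a limit point.
Collecting: A' = ∅.


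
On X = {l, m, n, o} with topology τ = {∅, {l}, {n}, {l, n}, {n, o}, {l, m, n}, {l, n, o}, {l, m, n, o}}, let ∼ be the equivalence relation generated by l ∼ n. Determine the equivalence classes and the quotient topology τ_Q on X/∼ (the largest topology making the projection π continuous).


X/∼ = {[l=n], [m], [o]}; |τ_Q| = 5.

Equivalence classes: [l=n], [m], [o].
Quotient map π: X → X/∼ sends l ↦ [l=n], m ↦ [m], n ↦ [l=n], o ↦ [o].
For each subset V ⊆ X/∼, compute π^{-1}(V) ⊆ X and check whether π^{-1}(V) ∈ τ. V is open in τ_Q iff π^{-1}(V) ∈ τ.
  V = {}: π^{-1}(V) = ∅ ∈ τ ✓.
  V = {[l=n]}: π^{-1}(V) = {l, n} ∈ τ ✓.
  V = {[m]}: π^{-1}(V) = {m} ∉ τ ✗.
  V = {[l=n], [m]}: π^{-1}(V) = {l, m, n} ∈ τ ✓.
  V = {[o]}: π^{-1}(V) = {o} ∉ τ ✗.
  V = {[l=n], [o]}: π^{-1}(V) = {l, n, o} ∈ τ ✓.
  V = {[m], [o]}: π^{-1}(V) = {m, o} ∉ τ ✗.
  V = {[l=n], [m], [o]}: π^{-1}(V) = {l, m, n, o} ∈ τ ✓.
Open sets in the quotient: τ_Q = {{}, {[l=n]}, {[l=n], [m]}, {[l=n], [o]}, {[l=n], [m], [o]}} (5 elements).


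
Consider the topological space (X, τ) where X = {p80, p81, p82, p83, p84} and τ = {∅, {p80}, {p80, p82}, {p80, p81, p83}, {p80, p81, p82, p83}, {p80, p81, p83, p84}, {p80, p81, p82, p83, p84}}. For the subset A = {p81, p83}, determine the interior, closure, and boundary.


int(A) = ∅, cl(A) = {p81, p83, p84}, ∂A = {p81, p83, p84}.

Closed sets in (X, τ) are complements of opens:
  closed(X, τ) = {∅, {p82}, {p84}, {p82, p84}, {p81, p83, p84}, {p81, p82, p83, p84}, {p80, p81, p82, p83, p84}}.
int(A) = ⋃ {U ∈ τ : U ⊆ A}. Opens contained in A: ∅.
Taking the union of these: int(A) = ∅.
cl(A) = ⋂ {C closed : A ⊆ C}. Closed sets containing A: {p81, p83, p84}, {p81, p82, p83, p84}, {p80, p81, p82, p83, p84}.
Intersecting these: cl(A) = {p81, p83, p84}.
∂A = cl(A) ∖ int(A) = {p81, p83, p84} ∖ ∅ = {p81, p83, p84}.


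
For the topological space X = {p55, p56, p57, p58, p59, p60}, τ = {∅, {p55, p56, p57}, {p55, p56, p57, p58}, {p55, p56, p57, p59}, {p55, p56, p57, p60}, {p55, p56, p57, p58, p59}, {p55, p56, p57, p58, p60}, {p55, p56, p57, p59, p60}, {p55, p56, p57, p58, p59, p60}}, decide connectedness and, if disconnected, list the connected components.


(X, τ) is connected.

Find clopen sets (U ∈ τ with X ∖ U ∈ τ):
  U = ∅, X ∖ U = {p55, p56, p57, p58, p59, p60} — both open, so U is clopen.
  U = {p55, p56, p57, p58, p59, p60}, X ∖ U = ∅ — both open, so U is clopen.
Only trivial clopens (∅ and X) exist, so (X, τ) is connected.
Compute connected components by grouping points that agree on all clopens:
  component: {p55, p56, p57, p58, p59, p60}


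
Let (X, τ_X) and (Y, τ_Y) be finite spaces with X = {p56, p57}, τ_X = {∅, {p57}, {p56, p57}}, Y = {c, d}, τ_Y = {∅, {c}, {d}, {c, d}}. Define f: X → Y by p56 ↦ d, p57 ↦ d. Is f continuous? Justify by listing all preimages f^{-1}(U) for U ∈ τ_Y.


f IS continuous.

Compute f^{-1}(U) for each U ∈ τ_Y:
  U = ∅: f^{-1}(U) = ∅ ∈ τ_X ✓.
  U = {c}: f^{-1}(U) = ∅ ∈ τ_X ✓.
  U = {d}: f^{-1}(U) = {p56, p57} ∈ τ_X ✓.
  U = {c, d}: f^{-1}(U) = {p56, p57} ∈ τ_X ✓.
Every preimage lies in τ_X, so f IS continuous.


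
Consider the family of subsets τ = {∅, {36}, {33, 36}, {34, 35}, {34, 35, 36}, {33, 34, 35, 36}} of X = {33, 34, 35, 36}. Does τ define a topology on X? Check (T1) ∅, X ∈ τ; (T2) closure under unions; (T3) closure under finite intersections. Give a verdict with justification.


τ IS a topology on X.

Axiom (T1): ∅ ∈ τ? Yes; X ∈ τ? Yes.
Axiom (T2/T3): check pairwise unions and intersections of members of τ.
All pairwise intersections and unions checked — each lies in τ. Therefore τ satisfies (T1), (T2), (T3): it IS a topology on X.


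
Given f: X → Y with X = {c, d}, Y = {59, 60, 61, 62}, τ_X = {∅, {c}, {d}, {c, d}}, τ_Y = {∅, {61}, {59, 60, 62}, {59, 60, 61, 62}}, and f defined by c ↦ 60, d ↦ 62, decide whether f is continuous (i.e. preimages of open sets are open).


f IS continuous.

Compute f^{-1}(U) for each U ∈ τ_Y:
  U = ∅: f^{-1}(U) = ∅ ∈ τ_X ✓.
  U = {61}: f^{-1}(U) = ∅ ∈ τ_X ✓.
  U = {59, 60, 62}: f^{-1}(U) = {c, d} ∈ τ_X ✓.
  U = {59, 60, 61, 62}: f^{-1}(U) = {c, d} ∈ τ_X ✓.
Every preimage lies in τ_X, so f IS continuous.


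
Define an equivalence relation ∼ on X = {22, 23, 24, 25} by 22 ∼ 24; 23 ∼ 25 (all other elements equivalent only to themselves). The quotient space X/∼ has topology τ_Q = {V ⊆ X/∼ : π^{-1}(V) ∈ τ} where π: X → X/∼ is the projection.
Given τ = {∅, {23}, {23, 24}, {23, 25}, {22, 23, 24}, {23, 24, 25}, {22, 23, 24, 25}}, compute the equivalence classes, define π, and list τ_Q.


X/∼ = {[22=24], [23=25]}; |τ_Q| = 3.

Equivalence classes: [22=24], [23=25].
Quotient map π: X → X/∼ sends 22 ↦ [22=24], 23 ↦ [23=25], 24 ↦ [22=24], 25 ↦ [23=25].
For each subset V ⊆ X/∼, compute π^{-1}(V) ⊆ X and check whether π^{-1}(V) ∈ τ. V is open in τ_Q iff π^{-1}(V) ∈ τ.
  V = {}: π^{-1}(V) = ∅ ∈ τ ✓.
  V = {[22=24]}: π^{-1}(V) = {22, 24} ∉ τ ✗.
  V = {[23=25]}: π^{-1}(V) = {23, 25} ∈ τ ✓.
  V = {[22=24], [23=25]}: π^{-1}(V) = {22, 23, 24, 25} ∈ τ ✓.
Open sets in the quotient: τ_Q = {{}, {[23=25]}, {[22=24], [23=25]}} (3 elements).


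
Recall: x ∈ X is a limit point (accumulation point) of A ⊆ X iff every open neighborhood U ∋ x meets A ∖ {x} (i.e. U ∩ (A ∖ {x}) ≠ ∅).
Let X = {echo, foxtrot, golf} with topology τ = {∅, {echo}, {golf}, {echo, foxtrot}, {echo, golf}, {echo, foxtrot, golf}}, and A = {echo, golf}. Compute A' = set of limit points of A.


A' = {foxtrot}

For each x ∈ X, list the open sets U ∈ τ with x ∈ U, then check whether U ∩ (A ∖ {x}) ≠ ∅ for every such U.
  x = echo: open {echo} ∋ x has {echo} ∩ (A ∖ {echo}) = ∅, so x is NOT a limit point.
  x = foxtrot: opens ∋ x are {echo, foxtrot}, {echo, foxtrot, golf}; each meets A ∖ {foxtrot}, so x IS a limit point.
  x = golf: open {golf} ∋ x has {golf} ∩ (A ∖ {golf}) = ∅, so x is NOT a limit point.
Collecting: A' = {foxtrot}.


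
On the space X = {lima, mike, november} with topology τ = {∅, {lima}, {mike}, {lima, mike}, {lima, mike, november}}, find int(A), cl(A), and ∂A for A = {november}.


int(A) = ∅, cl(A) = {november}, ∂A = {november}.

Closed sets in (X, τ) are complements of opens:
  closed(X, τ) = {∅, {november}, {lima, november}, {mike, november}, {lima, mike, november}}.
int(A) = ⋃ {U ∈ τ : U ⊆ A}. Opens contained in A: ∅.
Taking the union of these: int(A) = ∅.
cl(A) = ⋂ {C closed : A ⊆ C}. Closed sets containing A: {november}, {lima, november}, {mike, november}, {lima, mike, november}.
Intersecting these: cl(A) = {november}.
∂A = cl(A) ∖ int(A) = {november} ∖ ∅ = {november}.


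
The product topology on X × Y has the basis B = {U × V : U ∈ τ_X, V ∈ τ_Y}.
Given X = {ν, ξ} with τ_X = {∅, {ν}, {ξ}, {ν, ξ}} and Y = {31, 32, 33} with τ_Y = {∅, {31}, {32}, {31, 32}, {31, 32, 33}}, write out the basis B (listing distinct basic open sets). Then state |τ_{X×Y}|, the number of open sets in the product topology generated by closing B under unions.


Basis B = {∅ × ∅, {ν} × {31}, {ν} × {32}, {ξ} × {31}, {ξ} × {32}, {ν} × {31, 32}, {ν, ξ} × {31}, {ν, ξ} × {32}, {ξ} × {31, 32}, {ν} × {31, 32, 33}, {ξ} × {31, 32, 33}, {ν, ξ} × {31, 32}, {ν, ξ} × {31, 32, 33}}; |τ_{X×Y}| = 25.

Enumerate products U × V with U ∈ τ_X, V ∈ τ_Y (deduplicated):
  ∅ × ∅ = {} (∅)
  {ν} × {31} = {(ν,31)}
  {ν} × {32} = {(ν,32)}
  {ξ} × {31} = {(ξ,31)}
  {ξ} × {32} = {(ξ,32)}
  {ν} × {31, 32} = {(ν,31), (ν,32)}
  {ν, ξ} × {31} = {(ν,31), (ξ,31)}
  {ν, ξ} × {32} = {(ν,32), (ξ,32)}
  {ξ} × {31, 32} = {(ξ,31), (ξ,32)}
  {ν} × {31, 32, 33} = {(ν,31), (ν,32), (ν,33)}
  {ξ} × {31, 32, 33} = {(ξ,31), (ξ,32), (ξ,33)}
  {ν, ξ} × {31, 32} = {(ν,31), (ν,32), (ξ,31), (ξ,32)}
  {ν, ξ} × {31, 32, 33} = {(ν,31), (ν,32), (ν,33), (ξ,31), (ξ,32), (ξ,33)}
These 13 distinct sets form the basis B.
Close under arbitrary unions to get τ_{X×Y}; counting gives |τ_{X×Y}| = 25.


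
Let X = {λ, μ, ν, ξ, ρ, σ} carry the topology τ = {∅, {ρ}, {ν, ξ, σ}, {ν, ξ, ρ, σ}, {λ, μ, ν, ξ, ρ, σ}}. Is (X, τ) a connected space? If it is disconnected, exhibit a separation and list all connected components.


(X, τ) is connected.

Find clopen sets (U ∈ τ with X ∖ U ∈ τ):
  U = ∅, X ∖ U = {λ, μ, ν, ξ, ρ, σ} — both open, so U is clopen.
  U = {λ, μ, ν, ξ, ρ, σ}, X ∖ U = ∅ — both open, so U is clopen.
Only trivial clopens (∅ and X) exist, so (X, τ) is connected.
Compute connected components by grouping points that agree on all clopens:
  component: {λ, μ, ν, ξ, ρ, σ}


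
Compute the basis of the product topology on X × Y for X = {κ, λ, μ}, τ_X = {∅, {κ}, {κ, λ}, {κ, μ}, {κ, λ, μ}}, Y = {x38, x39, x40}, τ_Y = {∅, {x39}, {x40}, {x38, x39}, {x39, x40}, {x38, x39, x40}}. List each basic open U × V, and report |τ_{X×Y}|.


Basis B = {∅ × ∅, {κ} × {x39}, {κ} × {x40}, {κ} × {x38, x39}, {κ} × {x39, x40}, {κ, λ} × {x39}, {κ, μ} × {x39}, {κ, λ} × {x40}, {κ, μ} × {x40}, {κ} × {x38, x39, x40}, {κ, λ, μ} × {x39}, {κ, λ, μ} × {x40}, {κ, λ} × {x38, x39}, {κ, μ} × {x38, x39}, {κ, λ} × {x39, x40}, {κ, μ} × {x39, x40}, {κ, λ} × {x38, x39, x40}, {κ, μ} × {x38, x39, x40}, {κ, λ, μ} × {x38, x39}, {κ, λ, μ} × {x39, x40}, {κ, λ, μ} × {x38, x39, x40}}; |τ_{X×Y}| = 70.

Enumerate products U × V with U ∈ τ_X, V ∈ τ_Y (deduplicated):
  ∅ × ∅ = {} (∅)
  {κ} × {x39} = {(κ,x39)}
  {κ} × {x40} = {(κ,x40)}
  {κ} × {x38, x39} = {(κ,x38), (κ,x39)}
  {κ} × {x39, x40} = {(κ,x39), (κ,x40)}
  {κ, λ} × {x39} = {(κ,x39), (λ,x39)}
  {κ, μ} × {x39} = {(κ,x39), (μ,x39)}
  {κ, λ} × {x40} = {(κ,x40), (λ,x40)}
  {κ, μ} × {x40} = {(κ,x40), (μ,x40)}
  {κ} × {x38, x39, x40} = {(κ,x38), (κ,x39), (κ,x40)}
  {κ, λ, μ} × {x39} = {(κ,x39), (λ,x39), (μ,x39)}
  {κ, λ, μ} × {x40} = {(κ,x40), (λ,x40), (μ,x40)}
  {κ, λ} × {x38, x39} = {(κ,x38), (κ,x39), (λ,x38), (λ,x39)}
  {κ, μ} × {x38, x39} = {(κ,x38), (κ,x39), (μ,x38), (μ,x39)}
  {κ, λ} × {x39, x40} = {(κ,x39), (κ,x40), (λ,x39), (λ,x40)}
  {κ, μ} × {x39, x40} = {(κ,x39), (κ,x40), (μ,x39), (μ,x40)}
  {κ, λ} × {x38, x39, x40} = {(κ,x38), (κ,x39), (κ,x40), (λ,x38), (λ,x39), (λ,x40)}
  {κ, μ} × {x38, x39, x40} = {(κ,x38), (κ,x39), (κ,x40), (μ,x38), (μ,x39), (μ,x40)}
  {κ, λ, μ} × {x38, x39} = {(κ,x38), (κ,x39), (λ,x38), (λ,x39), (μ,x38), (μ,x39)}
  {κ, λ, μ} × {x39, x40} = {(κ,x39), (κ,x40), (λ,x39), (λ,x40), (μ,x39), (μ,x40)}
  {κ, λ, μ} × {x38, x39, x40} = {(κ,x38), (κ,x39), (κ,x40), (λ,x38), (λ,x39), (λ,x40), (μ,x38), (μ,x39), (μ,x40)}
These 21 distinct sets form the basis B.
Close under arbitrary unions to get τ_{X×Y}; counting gives |τ_{X×Y}| = 70.


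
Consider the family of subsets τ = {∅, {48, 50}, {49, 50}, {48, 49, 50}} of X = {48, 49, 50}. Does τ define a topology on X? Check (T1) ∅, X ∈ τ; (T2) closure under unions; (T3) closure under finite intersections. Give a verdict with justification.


τ is NOT a topology on X.

Axiom (T1): ∅ ∈ τ? Yes; X ∈ τ? Yes.
Axiom (T2/T3): check pairwise unions and intersections of members of τ.
Counterexample for (T3): {48, 50} ∩ {49, 50} = {50} ∉ τ. Therefore τ is NOT a topology.


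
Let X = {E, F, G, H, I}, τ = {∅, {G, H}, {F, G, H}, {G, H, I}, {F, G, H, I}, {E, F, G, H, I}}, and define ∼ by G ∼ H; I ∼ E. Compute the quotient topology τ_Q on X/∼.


X/∼ = {[E=I], [F], [G=H]}; |τ_Q| = 4.

Equivalence classes: [E=I], [F], [G=H].
Quotient map π: X → X/∼ sends E ↦ [E=I], F ↦ [F], G ↦ [G=H], H ↦ [G=H], I ↦ [E=I].
For each subset V ⊆ X/∼, compute π^{-1}(V) ⊆ X and check whether π^{-1}(V) ∈ τ. V is open in τ_Q iff π^{-1}(V) ∈ τ.
  V = {}: π^{-1}(V) = ∅ ∈ τ ✓.
  V = {[E=I]}: π^{-1}(V) = {E, I} ∉ τ ✗.
  V = {[F]}: π^{-1}(V) = {F} ∉ τ ✗.
  V = {[E=I], [F]}: π^{-1}(V) = {E, F, I} ∉ τ ✗.
  V = {[G=H]}: π^{-1}(V) = {G, H} ∈ τ ✓.
  V = {[E=I], [G=H]}: π^{-1}(V) = {E, G, H, I} ∉ τ ✗.
  V = {[F], [G=H]}: π^{-1}(V) = {F, G, H} ∈ τ ✓.
  V = {[E=I], [F], [G=H]}: π^{-1}(V) = {E, F, G, H, I} ∈ τ ✓.
Open sets in the quotient: τ_Q = {{}, {[G=H]}, {[F], [G=H]}, {[E=I], [F], [G=H]}} (4 elements).


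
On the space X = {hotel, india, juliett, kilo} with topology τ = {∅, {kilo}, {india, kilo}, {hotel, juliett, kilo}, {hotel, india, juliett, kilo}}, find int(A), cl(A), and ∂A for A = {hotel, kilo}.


int(A) = {kilo}, cl(A) = {hotel, india, juliett, kilo}, ∂A = {hotel, india, juliett}.

Closed sets in (X, τ) are complements of opens:
  closed(X, τ) = {∅, {india}, {hotel, juliett}, {hotel, india, juliett}, {hotel, india, juliett, kilo}}.
int(A) = ⋃ {U ∈ τ : U ⊆ A}. Opens contained in A: ∅, {kilo}.
Taking the union of these: int(A) = {kilo}.
cl(A) = ⋂ {C closed : A ⊆ C}. Closed sets containing A: {hotel, india, juliett, kilo}.
Intersecting these: cl(A) = {hotel, india, juliett, kilo}.
∂A = cl(A) ∖ int(A) = {hotel, india, juliett, kilo} ∖ {kilo} = {hotel, india, juliett}.


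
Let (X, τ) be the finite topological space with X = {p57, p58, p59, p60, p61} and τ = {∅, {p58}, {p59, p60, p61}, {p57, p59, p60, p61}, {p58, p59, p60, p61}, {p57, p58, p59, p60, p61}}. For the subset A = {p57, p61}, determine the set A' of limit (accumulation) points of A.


A' = {p57, p59, p60}

For each x ∈ X, list the open sets U ∈ τ with x ∈ U, then check whether U ∩ (A ∖ {x}) ≠ ∅ for every such U.
  x = p57: opens ∋ x are {p57, p59, p60, p61}, {p57, p58, p59, p60, p61}; each meets A ∖ {p57}, so x IS a limit point.
  x = p58: open {p58} ∋ x has {p58} ∩ (A ∖ {p58}) = ∅, so x is NOT a limit point.
  x = p59: opens ∋ x are {p59, p60, p61}, {p57, p59, p60, p61}, {p58, p59, p60, p61}, {p57, p58, p59, p60, p61}; each meets A ∖ {p59}, so x IS a limit point.
  x = p60: opens ∋ x are {p59, p60, p61}, {p57, p59, p60, p61}, {p58, p59, p60, p61}, {p57, p58, p59, p60, p61}; each meets A ∖ {p60}, so x IS a limit point.
  x = p61: open {p59, p60, p61} ∋ x has {p59, p60, p61} ∩ (A ∖ {p61}) = ∅, so x is NOT a limit point.
Collecting: A' = {p57, p59, p60}.


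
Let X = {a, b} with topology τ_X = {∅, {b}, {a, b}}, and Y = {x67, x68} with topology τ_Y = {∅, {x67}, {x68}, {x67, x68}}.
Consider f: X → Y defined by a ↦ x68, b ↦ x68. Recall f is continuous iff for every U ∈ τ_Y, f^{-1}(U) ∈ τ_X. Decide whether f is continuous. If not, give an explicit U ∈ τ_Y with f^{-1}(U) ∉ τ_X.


f IS continuous.

Compute f^{-1}(U) for each U ∈ τ_Y:
  U = ∅: f^{-1}(U) = ∅ ∈ τ_X ✓.
  U = {x67}: f^{-1}(U) = ∅ ∈ τ_X ✓.
  U = {x68}: f^{-1}(U) = {a, b} ∈ τ_X ✓.
  U = {x67, x68}: f^{-1}(U) = {a, b} ∈ τ_X ✓.
Every preimage lies in τ_X, so f IS continuous.


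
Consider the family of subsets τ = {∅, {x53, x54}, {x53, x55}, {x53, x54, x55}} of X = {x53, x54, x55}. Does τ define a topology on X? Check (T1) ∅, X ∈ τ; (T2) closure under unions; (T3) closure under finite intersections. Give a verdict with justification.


τ is NOT a topology on X.

Axiom (T1): ∅ ∈ τ? Yes; X ∈ τ? Yes.
Axiom (T2/T3): check pairwise unions and intersections of members of τ.
Counterexample for (T3): {x53, x54} ∩ {x53, x55} = {x53} ∉ τ. Therefore τ is NOT a topology.


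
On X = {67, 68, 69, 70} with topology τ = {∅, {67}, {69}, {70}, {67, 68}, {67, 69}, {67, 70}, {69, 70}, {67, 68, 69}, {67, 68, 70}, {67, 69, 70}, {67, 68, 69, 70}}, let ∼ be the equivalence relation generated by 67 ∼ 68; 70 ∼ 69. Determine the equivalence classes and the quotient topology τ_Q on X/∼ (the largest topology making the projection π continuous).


X/∼ = {[67=68], [69=70]}; |τ_Q| = 4.

Equivalence classes: [67=68], [69=70].
Quotient map π: X → X/∼ sends 67 ↦ [67=68], 68 ↦ [67=68], 69 ↦ [69=70], 70 ↦ [69=70].
For each subset V ⊆ X/∼, compute π^{-1}(V) ⊆ X and check whether π^{-1}(V) ∈ τ. V is open in τ_Q iff π^{-1}(V) ∈ τ.
  V = {}: π^{-1}(V) = ∅ ∈ τ ✓.
  V = {[67=68]}: π^{-1}(V) = {67, 68} ∈ τ ✓.
  V = {[69=70]}: π^{-1}(V) = {69, 70} ∈ τ ✓.
  V = {[67=68], [69=70]}: π^{-1}(V) = {67, 68, 69, 70} ∈ τ ✓.
Open sets in the quotient: τ_Q = {{}, {[67=68]}, {[69=70]}, {[67=68], [69=70]}} (4 elements).


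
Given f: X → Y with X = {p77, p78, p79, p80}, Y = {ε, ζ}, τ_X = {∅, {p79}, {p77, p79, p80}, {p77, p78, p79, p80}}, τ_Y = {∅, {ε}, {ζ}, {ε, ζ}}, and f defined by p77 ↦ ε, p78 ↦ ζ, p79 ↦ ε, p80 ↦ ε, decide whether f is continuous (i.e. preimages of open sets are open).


f is NOT continuous.

Compute f^{-1}(U) for each U ∈ τ_Y:
  U = ∅: f^{-1}(U) = ∅ ∈ τ_X ✓.
  U = {ε}: f^{-1}(U) = {p77, p79, p80} ∈ τ_X ✓.
  U = {ζ}: f^{-1}(U) = {p78} ∉ τ_X ✗.
  U = {ε, ζ}: f^{-1}(U) = {p77, p78, p79, p80} ∈ τ_X ✓.
Found U = {ζ} with f^{-1}(U) = {p78} not in τ_X. Therefore f is NOT continuous.


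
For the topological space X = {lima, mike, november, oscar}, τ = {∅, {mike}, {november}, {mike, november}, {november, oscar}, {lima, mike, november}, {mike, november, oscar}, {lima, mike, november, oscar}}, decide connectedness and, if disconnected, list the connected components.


(X, τ) is connected.

Find clopen sets (U ∈ τ with X ∖ U ∈ τ):
  U = ∅, X ∖ U = {lima, mike, november, oscar} — both open, so U is clopen.
  U = {lima, mike, november, oscar}, X ∖ U = ∅ — both open, so U is clopen.
Only trivial clopens (∅ and X) exist, so (X, τ) is connected.
Compute connected components by grouping points that agree on all clopens:
  component: {lima, mike, november, oscar}


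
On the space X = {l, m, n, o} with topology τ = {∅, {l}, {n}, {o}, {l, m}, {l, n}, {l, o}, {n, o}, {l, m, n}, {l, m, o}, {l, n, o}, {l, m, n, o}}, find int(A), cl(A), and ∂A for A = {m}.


int(A) = ∅, cl(A) = {m}, ∂A = {m}.

Closed sets in (X, τ) are complements of opens:
  closed(X, τ) = {∅, {m}, {n}, {o}, {l, m}, {m, n}, {m, o}, {n, o}, {l, m, n}, {l, m, o}, {m, n, o}, {l, m, n, o}}.
int(A) = ⋃ {U ∈ τ : U ⊆ A}. Opens contained in A: ∅.
Taking the union of these: int(A) = ∅.
cl(A) = ⋂ {C closed : A ⊆ C}. Closed sets containing A: {m}, {l, m}, {m, n}, {m, o}, {l, m, n}, {l, m, o}, {m, n, o}, {l, m, n, o}.
Intersecting these: cl(A) = {m}.
∂A = cl(A) ∖ int(A) = {m} ∖ ∅ = {m}.


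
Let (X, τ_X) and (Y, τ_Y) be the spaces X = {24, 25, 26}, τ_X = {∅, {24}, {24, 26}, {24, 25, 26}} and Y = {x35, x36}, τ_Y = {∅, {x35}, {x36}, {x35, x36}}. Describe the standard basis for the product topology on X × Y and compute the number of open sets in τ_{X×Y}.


Basis B = {∅ × ∅, {24} × {x35}, {24} × {x36}, {24} × {x35, x36}, {24, 26} × {x35}, {24, 26} × {x36}, {24, 25, 26} × {x35}, {24, 25, 26} × {x36}, {24, 26} × {x35, x36}, {24, 25, 26} × {x35, x36}}; |τ_{X×Y}| = 16.

Enumerate products U × V with U ∈ τ_X, V ∈ τ_Y (deduplicated):
  ∅ × ∅ = {} (∅)
  {24} × {x35} = {(24,x35)}
  {24} × {x36} = {(24,x36)}
  {24} × {x35, x36} = {(24,x35), (24,x36)}
  {24, 26} × {x35} = {(24,x35), (26,x35)}
  {24, 26} × {x36} = {(24,x36), (26,x36)}
  {24, 25, 26} × {x35} = {(24,x35), (25,x35), (26,x35)}
  {24, 25, 26} × {x36} = {(24,x36), (25,x36), (26,x36)}
  {24, 26} × {x35, x36} = {(24,x35), (24,x36), (26,x35), (26,x36)}
  {24, 25, 26} × {x35, x36} = {(24,x35), (24,x36), (25,x35), (25,x36), (26,x35), (26,x36)}
These 10 distinct sets form the basis B.
Close under arbitrary unions to get τ_{X×Y}; counting gives |τ_{X×Y}| = 16.


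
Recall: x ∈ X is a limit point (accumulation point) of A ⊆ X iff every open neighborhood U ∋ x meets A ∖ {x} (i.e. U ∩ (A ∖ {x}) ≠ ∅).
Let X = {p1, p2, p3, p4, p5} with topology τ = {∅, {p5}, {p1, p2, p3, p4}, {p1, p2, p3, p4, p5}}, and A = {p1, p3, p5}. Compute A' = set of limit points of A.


A' = {p1, p2, p3, p4}

For each x ∈ X, list the open sets U ∈ τ with x ∈ U, then check whether U ∩ (A ∖ {x}) ≠ ∅ for every such U.
  x = p1: opens ∋ x are {p1, p2, p3, p4}, {p1, p2, p3, p4, p5}; each meets A ∖ {p1}, so x IS a limit point.
  x = p2: opens ∋ x are {p1, p2, p3, p4}, {p1, p2, p3, p4, p5}; each meets A ∖ {p2}, so x IS a limit point.
  x = p3: opens ∋ x are {p1, p2, p3, p4}, {p1, p2, p3, p4, p5}; each meets A ∖ {p3}, so x IS a limit point.
  x = p4: opens ∋ x are {p1, p2, p3, p4}, {p1, p2, p3, p4, p5}; each meets A ∖ {p4}, so x IS a limit point.
  x = p5: open {p5} ∋ x has {p5} ∩ (A ∖ {p5}) = ∅, so x is NOT a limit point.
Collecting: A' = {p1, p2, p3, p4}.


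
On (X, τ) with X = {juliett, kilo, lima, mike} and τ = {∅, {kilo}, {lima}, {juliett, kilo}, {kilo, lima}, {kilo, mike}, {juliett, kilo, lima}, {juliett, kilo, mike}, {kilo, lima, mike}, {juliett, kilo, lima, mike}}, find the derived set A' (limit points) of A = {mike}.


A' = ∅

For each x ∈ X, list the open sets U ∈ τ with x ∈ U, then check whether U ∩ (A ∖ {x}) ≠ ∅ for every such U.
  x = juliett: open {juliett, kilo} ∋ x has {juliett, kilo} ∩ (A ∖ {juliett}) = ∅, so x is NOT a limit point.
  x = kilo: open {kilo} ∋ x has {kilo} ∩ (A ∖ {kilo}) = ∅, so x is NOT a limit point.
  x = lima: open {lima} ∋ x has {lima} ∩ (A ∖ {lima}) = ∅, so x is NOT a limit point.
  x = mike: open {kilo, mike} ∋ x has {kilo, mike} ∩ (A ∖ {mike}) = ∅, so x is NOT a limit point.
Collecting: A' = ∅.


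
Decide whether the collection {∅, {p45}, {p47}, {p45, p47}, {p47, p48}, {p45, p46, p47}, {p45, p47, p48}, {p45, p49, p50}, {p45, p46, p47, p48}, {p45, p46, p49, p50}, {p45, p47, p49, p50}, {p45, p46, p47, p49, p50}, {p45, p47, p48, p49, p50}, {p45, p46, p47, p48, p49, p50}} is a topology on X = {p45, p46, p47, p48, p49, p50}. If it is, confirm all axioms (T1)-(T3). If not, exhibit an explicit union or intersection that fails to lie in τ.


τ is NOT a topology on X.

Axiom (T1): ∅ ∈ τ? Yes; X ∈ τ? Yes.
Axiom (T2/T3): check pairwise unions and intersections of members of τ.
Counterexample for (T3): {p45, p46, p47} ∩ {p45, p46, p49, p50} = {p45, p46} ∉ τ. Therefore τ is NOT a topology.


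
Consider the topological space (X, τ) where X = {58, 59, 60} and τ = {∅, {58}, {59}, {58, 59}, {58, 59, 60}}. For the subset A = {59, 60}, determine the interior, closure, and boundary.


int(A) = {59}, cl(A) = {59, 60}, ∂A = {60}.

Closed sets in (X, τ) are complements of opens:
  closed(X, τ) = {∅, {60}, {58, 60}, {59, 60}, {58, 59, 60}}.
int(A) = ⋃ {U ∈ τ : U ⊆ A}. Opens contained in A: ∅, {59}.
Taking the union of these: int(A) = {59}.
cl(A) = ⋂ {C closed : A ⊆ C}. Closed sets containing A: {59, 60}, {58, 59, 60}.
Intersecting these: cl(A) = {59, 60}.
∂A = cl(A) ∖ int(A) = {59, 60} ∖ {59} = {60}.


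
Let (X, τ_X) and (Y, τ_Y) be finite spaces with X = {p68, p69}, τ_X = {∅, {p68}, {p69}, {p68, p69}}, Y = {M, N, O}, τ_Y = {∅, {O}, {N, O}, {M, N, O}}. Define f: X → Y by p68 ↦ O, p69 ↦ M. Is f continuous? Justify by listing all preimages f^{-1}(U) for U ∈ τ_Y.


f IS continuous.

Compute f^{-1}(U) for each U ∈ τ_Y:
  U = ∅: f^{-1}(U) = ∅ ∈ τ_X ✓.
  U = {O}: f^{-1}(U) = {p68} ∈ τ_X ✓.
  U = {N, O}: f^{-1}(U) = {p68} ∈ τ_X ✓.
  U = {M, N, O}: f^{-1}(U) = {p68, p69} ∈ τ_X ✓.
Every preimage lies in τ_X, so f IS continuous.


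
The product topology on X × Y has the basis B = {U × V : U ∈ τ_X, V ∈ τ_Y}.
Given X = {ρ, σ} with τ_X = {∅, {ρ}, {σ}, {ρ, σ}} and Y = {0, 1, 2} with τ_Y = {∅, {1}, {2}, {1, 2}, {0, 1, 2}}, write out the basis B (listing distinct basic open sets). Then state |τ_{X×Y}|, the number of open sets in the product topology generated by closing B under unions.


Basis B = {∅ × ∅, {ρ} × {1}, {ρ} × {2}, {σ} × {1}, {σ} × {2}, {ρ} × {1, 2}, {ρ, σ} × {1}, {ρ, σ} × {2}, {σ} × {1, 2}, {ρ} × {0, 1, 2}, {σ} × {0, 1, 2}, {ρ, σ} × {1, 2}, {ρ, σ} × {0, 1, 2}}; |τ_{X×Y}| = 25.

Enumerate products U × V with U ∈ τ_X, V ∈ τ_Y (deduplicated):
  ∅ × ∅ = {} (∅)
  {ρ} × {1} = {(ρ,1)}
  {ρ} × {2} = {(ρ,2)}
  {σ} × {1} = {(σ,1)}
  {σ} × {2} = {(σ,2)}
  {ρ} × {1, 2} = {(ρ,1), (ρ,2)}
  {ρ, σ} × {1} = {(ρ,1), (σ,1)}
  {ρ, σ} × {2} = {(ρ,2), (σ,2)}
  {σ} × {1, 2} = {(σ,1), (σ,2)}
  {ρ} × {0, 1, 2} = {(ρ,0), (ρ,1), (ρ,2)}
  {σ} × {0, 1, 2} = {(σ,0), (σ,1), (σ,2)}
  {ρ, σ} × {1, 2} = {(ρ,1), (ρ,2), (σ,1), (σ,2)}
  {ρ, σ} × {0, 1, 2} = {(ρ,0), (ρ,1), (ρ,2), (σ,0), (σ,1), (σ,2)}
These 13 distinct sets form the basis B.
Close under arbitrary unions to get τ_{X×Y}; counting gives |τ_{X×Y}| = 25.


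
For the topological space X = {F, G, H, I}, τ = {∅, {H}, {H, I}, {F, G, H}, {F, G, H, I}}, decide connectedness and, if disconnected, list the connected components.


(X, τ) is connected.

Find clopen sets (U ∈ τ with X ∖ U ∈ τ):
  U = ∅, X ∖ U = {F, G, H, I} — both open, so U is clopen.
  U = {F, G, H, I}, X ∖ U = ∅ — both open, so U is clopen.
Only trivial clopens (∅ and X) exist, so (X, τ) is connected.
Compute connected components by grouping points that agree on all clopens:
  component: {F, G, H, I}


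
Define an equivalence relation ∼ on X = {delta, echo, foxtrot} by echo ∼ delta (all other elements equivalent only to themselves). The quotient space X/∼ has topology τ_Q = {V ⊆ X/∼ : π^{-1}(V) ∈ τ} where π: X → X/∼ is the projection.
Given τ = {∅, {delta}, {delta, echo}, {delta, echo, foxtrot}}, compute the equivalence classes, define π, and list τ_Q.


X/∼ = {[delta=echo], [foxtrot]}; |τ_Q| = 3.

Equivalence classes: [delta=echo], [foxtrot].
Quotient map π: X → X/∼ sends delta ↦ [delta=echo], echo ↦ [delta=echo], foxtrot ↦ [foxtrot].
For each subset V ⊆ X/∼, compute π^{-1}(V) ⊆ X and check whether π^{-1}(V) ∈ τ. V is open in τ_Q iff π^{-1}(V) ∈ τ.
  V = {}: π^{-1}(V) = ∅ ∈ τ ✓.
  V = {[delta=echo]}: π^{-1}(V) = {delta, echo} ∈ τ ✓.
  V = {[foxtrot]}: π^{-1}(V) = {foxtrot} ∉ τ ✗.
  V = {[delta=echo], [foxtrot]}: π^{-1}(V) = {delta, echo, foxtrot} ∈ τ ✓.
Open sets in the quotient: τ_Q = {{}, {[delta=echo]}, {[delta=echo], [foxtrot]}} (3 elements).


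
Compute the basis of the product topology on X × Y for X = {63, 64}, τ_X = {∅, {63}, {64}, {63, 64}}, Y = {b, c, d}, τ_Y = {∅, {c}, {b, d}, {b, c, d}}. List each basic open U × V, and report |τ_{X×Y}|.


Basis B = {∅ × ∅, {63} × {c}, {64} × {c}, {63} × {b, d}, {63, 64} × {c}, {64} × {b, d}, {63} × {b, c, d}, {64} × {b, c, d}, {63, 64} × {b, d}, {63, 64} × {b, c, d}}; |τ_{X×Y}| = 16.

Enumerate products U × V with U ∈ τ_X, V ∈ τ_Y (deduplicated):
  ∅ × ∅ = {} (∅)
  {63} × {c} = {(63,c)}
  {64} × {c} = {(64,c)}
  {63} × {b, d} = {(63,b), (63,d)}
  {63, 64} × {c} = {(63,c), (64,c)}
  {64} × {b, d} = {(64,b), (64,d)}
  {63} × {b, c, d} = {(63,b), (63,c), (63,d)}
  {64} × {b, c, d} = {(64,b), (64,c), (64,d)}
  {63, 64} × {b, d} = {(63,b), (63,d), (64,b), (64,d)}
  {63, 64} × {b, c, d} = {(63,b), (63,c), (63,d), (64,b), (64,c), (64,d)}
These 10 distinct sets form the basis B.
Close under arbitrary unions to get τ_{X×Y}; counting gives |τ_{X×Y}| = 16.


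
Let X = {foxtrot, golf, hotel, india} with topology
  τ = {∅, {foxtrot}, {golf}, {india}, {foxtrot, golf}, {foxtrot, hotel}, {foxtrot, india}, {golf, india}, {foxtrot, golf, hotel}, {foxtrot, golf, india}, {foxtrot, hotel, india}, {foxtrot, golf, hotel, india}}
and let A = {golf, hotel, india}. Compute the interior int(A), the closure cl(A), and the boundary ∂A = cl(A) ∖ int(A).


int(A) = {golf, india}, cl(A) = {golf, hotel, india}, ∂A = {hotel}.

Closed sets in (X, τ) are complements of opens:
  closed(X, τ) = {∅, {golf}, {hotel}, {india}, {foxtrot, hotel}, {golf, hotel}, {golf, india}, {hotel, india}, {foxtrot, golf, hotel}, {foxtrot, hotel, india}, {golf, hotel, india}, {foxtrot, golf, hotel, india}}.
int(A) = ⋃ {U ∈ τ : U ⊆ A}. Opens contained in A: ∅, {golf}, {india}, {golf, india}.
Taking the union of these: int(A) = {golf, india}.
cl(A) = ⋂ {C closed : A ⊆ C}. Closed sets containing A: {golf, hotel, india}, {foxtrot, golf, hotel, india}.
Intersecting these: cl(A) = {golf, hotel, india}.
∂A = cl(A) ∖ int(A) = {golf, hotel, india} ∖ {golf, india} = {hotel}.


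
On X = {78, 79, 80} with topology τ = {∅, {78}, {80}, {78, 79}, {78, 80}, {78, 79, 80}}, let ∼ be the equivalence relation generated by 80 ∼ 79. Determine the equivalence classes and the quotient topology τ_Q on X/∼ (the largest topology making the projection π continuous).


X/∼ = {[78], [79=80]}; |τ_Q| = 3.

Equivalence classes: [78], [79=80].
Quotient map π: X → X/∼ sends 78 ↦ [78], 79 ↦ [79=80], 80 ↦ [79=80].
For each subset V ⊆ X/∼, compute π^{-1}(V) ⊆ X and check whether π^{-1}(V) ∈ τ. V is open in τ_Q iff π^{-1}(V) ∈ τ.
  V = {}: π^{-1}(V) = ∅ ∈ τ ✓.
  V = {[78]}: π^{-1}(V) = {78} ∈ τ ✓.
  V = {[79=80]}: π^{-1}(V) = {79, 80} ∉ τ ✗.
  V = {[78], [79=80]}: π^{-1}(V) = {78, 79, 80} ∈ τ ✓.
Open sets in the quotient: τ_Q = {{}, {[78]}, {[78], [79=80]}} (3 elements).


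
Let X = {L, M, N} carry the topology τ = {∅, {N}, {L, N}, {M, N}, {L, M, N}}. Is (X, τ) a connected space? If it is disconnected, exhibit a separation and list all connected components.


(X, τ) is connected.

Find clopen sets (U ∈ τ with X ∖ U ∈ τ):
  U = ∅, X ∖ U = {L, M, N} — both open, so U is clopen.
  U = {L, M, N}, X ∖ U = ∅ — both open, so U is clopen.
Only trivial clopens (∅ and X) exist, so (X, τ) is connected.
Compute connected components by grouping points that agree on all clopens:
  component: {L, M, N}


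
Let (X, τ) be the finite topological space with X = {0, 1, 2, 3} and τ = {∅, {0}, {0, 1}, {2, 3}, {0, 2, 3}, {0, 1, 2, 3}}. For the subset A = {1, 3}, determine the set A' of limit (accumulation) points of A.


A' = {2}

For each x ∈ X, list the open sets U ∈ τ with x ∈ U, then check whether U ∩ (A ∖ {x}) ≠ ∅ for every such U.
  x = 0: open {0} ∋ x has {0} ∩ (A ∖ {0}) = ∅, so x is NOT a limit point.
  x = 1: open {0, 1} ∋ x has {0, 1} ∩ (A ∖ {1}) = ∅, so x is NOT a limit point.
  x = 2: opens ∋ x are {2, 3}, {0, 2, 3}, {0, 1, 2, 3}; each meets A ∖ {2}, so x IS a limit point.
  x = 3: open {2, 3} ∋ x has {2, 3} ∩ (A ∖ {3}) = ∅, so x is NOT a limit point.
Collecting: A' = {2}.


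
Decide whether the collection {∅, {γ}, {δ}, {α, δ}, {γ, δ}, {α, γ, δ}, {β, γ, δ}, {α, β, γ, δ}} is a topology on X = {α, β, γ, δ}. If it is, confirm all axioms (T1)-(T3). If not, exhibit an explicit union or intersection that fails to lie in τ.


τ IS a topology on X.

Axiom (T1): ∅ ∈ τ? Yes; X ∈ τ? Yes.
Axiom (T2/T3): check pairwise unions and intersections of members of τ.
All pairwise intersections and unions checked — each lies in τ. Therefore τ satisfies (T1), (T2), (T3): it IS a topology on X.


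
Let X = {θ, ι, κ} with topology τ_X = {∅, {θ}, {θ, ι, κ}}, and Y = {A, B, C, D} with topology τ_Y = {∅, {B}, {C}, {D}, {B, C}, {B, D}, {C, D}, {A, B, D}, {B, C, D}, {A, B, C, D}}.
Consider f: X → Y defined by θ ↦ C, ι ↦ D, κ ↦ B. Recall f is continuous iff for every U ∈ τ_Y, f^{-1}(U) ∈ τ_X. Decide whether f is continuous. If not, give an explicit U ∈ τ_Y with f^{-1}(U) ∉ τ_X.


f is NOT continuous.

Compute f^{-1}(U) for each U ∈ τ_Y:
  U = ∅: f^{-1}(U) = ∅ ∈ τ_X ✓.
  U = {B}: f^{-1}(U) = {κ} ∉ τ_X ✗.
  U = {C}: f^{-1}(U) = {θ} ∈ τ_X ✓.
  U = {D}: f^{-1}(U) = {ι} ∉ τ_X ✗.
  U = {B, C}: f^{-1}(U) = {θ, κ} ∉ τ_X ✗.
  U = {B, D}: f^{-1}(U) = {ι, κ} ∉ τ_X ✗.
  U = {C, D}: f^{-1}(U) = {θ, ι} ∉ τ_X ✗.
  U = {A, B, D}: f^{-1}(U) = {ι, κ} ∉ τ_X ✗.
  U = {B, C, D}: f^{-1}(U) = {θ, ι, κ} ∈ τ_X ✓.
  U = {A, B, C, D}: f^{-1}(U) = {θ, ι, κ} ∈ τ_X ✓.
Found U = {B} with f^{-1}(U) = {κ} not in τ_X. Therefore f is NOT continuous.


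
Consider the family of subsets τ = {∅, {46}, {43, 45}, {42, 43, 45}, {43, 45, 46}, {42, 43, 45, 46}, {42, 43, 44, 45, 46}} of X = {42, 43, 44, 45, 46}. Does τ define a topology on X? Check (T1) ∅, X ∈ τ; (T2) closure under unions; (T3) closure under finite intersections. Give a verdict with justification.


τ IS a topology on X.

Axiom (T1): ∅ ∈ τ? Yes; X ∈ τ? Yes.
Axiom (T2/T3): check pairwise unions and intersections of members of τ.
All pairwise intersections and unions checked — each lies in τ. Therefore τ satisfies (T1), (T2), (T3): it IS a topology on X.


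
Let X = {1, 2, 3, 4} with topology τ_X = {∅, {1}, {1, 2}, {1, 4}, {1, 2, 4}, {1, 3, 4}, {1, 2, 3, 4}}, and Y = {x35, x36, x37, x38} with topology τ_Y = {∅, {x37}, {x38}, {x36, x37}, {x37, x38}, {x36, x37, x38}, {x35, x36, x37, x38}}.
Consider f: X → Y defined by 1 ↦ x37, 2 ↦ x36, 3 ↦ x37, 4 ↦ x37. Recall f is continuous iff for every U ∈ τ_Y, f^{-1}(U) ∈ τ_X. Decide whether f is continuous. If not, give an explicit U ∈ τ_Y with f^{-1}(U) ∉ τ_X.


f IS continuous.

Compute f^{-1}(U) for each U ∈ τ_Y:
  U = ∅: f^{-1}(U) = ∅ ∈ τ_X ✓.
  U = {x37}: f^{-1}(U) = {1, 3, 4} ∈ τ_X ✓.
  U = {x38}: f^{-1}(U) = ∅ ∈ τ_X ✓.
  U = {x36, x37}: f^{-1}(U) = {1, 2, 3, 4} ∈ τ_X ✓.
  U = {x37, x38}: f^{-1}(U) = {1, 3, 4} ∈ τ_X ✓.
  U = {x36, x37, x38}: f^{-1}(U) = {1, 2, 3, 4} ∈ τ_X ✓.
  U = {x35, x36, x37, x38}: f^{-1}(U) = {1, 2, 3, 4} ∈ τ_X ✓.
Every preimage lies in τ_X, so f IS continuous.


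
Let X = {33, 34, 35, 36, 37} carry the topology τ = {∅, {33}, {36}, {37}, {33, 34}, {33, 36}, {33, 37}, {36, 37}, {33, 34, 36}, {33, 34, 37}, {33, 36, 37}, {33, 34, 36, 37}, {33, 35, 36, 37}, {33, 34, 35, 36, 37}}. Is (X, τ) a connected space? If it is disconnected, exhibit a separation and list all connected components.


(X, τ) is connected.

Find clopen sets (U ∈ τ with X ∖ U ∈ τ):
  U = ∅, X ∖ U = {33, 34, 35, 36, 37} — both open, so U is clopen.
  U = {33, 34, 35, 36, 37}, X ∖ U = ∅ — both open, so U is clopen.
Only trivial clopens (∅ and X) exist, so (X, τ) is connected.
Compute connected components by grouping points that agree on all clopens:
  component: {33, 34, 35, 36, 37}


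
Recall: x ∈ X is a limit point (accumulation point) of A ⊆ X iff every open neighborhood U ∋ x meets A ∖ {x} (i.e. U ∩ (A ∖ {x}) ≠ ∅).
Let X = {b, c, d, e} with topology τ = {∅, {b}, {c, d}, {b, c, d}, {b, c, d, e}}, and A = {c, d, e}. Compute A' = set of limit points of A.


A' = {c, d, e}

For each x ∈ X, list the open sets U ∈ τ with x ∈ U, then check whether U ∩ (A ∖ {x}) ≠ ∅ for every such U.
  x = b: open {b} ∋ x has {b} ∩ (A ∖ {b}) = ∅, so x is NOT a limit point.
  x = c: opens ∋ x are {c, d}, {b, c, d}, {b, c, d, e}; each meets A ∖ {c}, so x IS a limit point.
  x = d: opens ∋ x are {c, d}, {b, c, d}, {b, c, d, e}; each meets A ∖ {d}, so x IS a limit point.
  x = e: opens ∋ x are {b, c, d, e}; each meets A ∖ {e}, so x IS a limit point.
Collecting: A' = {c, d, e}.


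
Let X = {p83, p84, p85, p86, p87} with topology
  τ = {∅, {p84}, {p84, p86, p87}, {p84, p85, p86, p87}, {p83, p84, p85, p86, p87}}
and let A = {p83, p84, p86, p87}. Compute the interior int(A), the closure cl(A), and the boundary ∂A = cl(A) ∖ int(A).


int(A) = {p84, p86, p87}, cl(A) = {p83, p84, p85, p86, p87}, ∂A = {p83, p85}.

Closed sets in (X, τ) are complements of opens:
  closed(X, τ) = {∅, {p83}, {p83, p85}, {p83, p85, p86, p87}, {p83, p84, p85, p86, p87}}.
int(A) = ⋃ {U ∈ τ : U ⊆ A}. Opens contained in A: ∅, {p84}, {p84, p86, p87}.
Taking the union of these: int(A) = {p84, p86, p87}.
cl(A) = ⋂ {C closed : A ⊆ C}. Closed sets containing A: {p83, p84, p85, p86, p87}.
Intersecting these: cl(A) = {p83, p84, p85, p86, p87}.
∂A = cl(A) ∖ int(A) = {p83, p84, p85, p86, p87} ∖ {p84, p86, p87} = {p83, p85}.


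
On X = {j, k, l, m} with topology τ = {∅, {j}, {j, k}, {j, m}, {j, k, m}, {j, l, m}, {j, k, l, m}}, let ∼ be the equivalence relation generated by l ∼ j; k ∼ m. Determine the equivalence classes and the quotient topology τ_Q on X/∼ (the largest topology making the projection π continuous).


X/∼ = {[j=l], [k=m]}; |τ_Q| = 2.

Equivalence classes: [j=l], [k=m].
Quotient map π: X → X/∼ sends j ↦ [j=l], k ↦ [k=m], l ↦ [j=l], m ↦ [k=m].
For each subset V ⊆ X/∼, compute π^{-1}(V) ⊆ X and check whether π^{-1}(V) ∈ τ. V is open in τ_Q iff π^{-1}(V) ∈ τ.
  V = {}: π^{-1}(V) = ∅ ∈ τ ✓.
  V = {[j=l]}: π^{-1}(V) = {j, l} ∉ τ ✗.
  V = {[k=m]}: π^{-1}(V) = {k, m} ∉ τ ✗.
  V = {[j=l], [k=m]}: π^{-1}(V) = {j, k, l, m} ∈ τ ✓.
Open sets in the quotient: τ_Q = {{}, {[j=l], [k=m]}} (2 elements).


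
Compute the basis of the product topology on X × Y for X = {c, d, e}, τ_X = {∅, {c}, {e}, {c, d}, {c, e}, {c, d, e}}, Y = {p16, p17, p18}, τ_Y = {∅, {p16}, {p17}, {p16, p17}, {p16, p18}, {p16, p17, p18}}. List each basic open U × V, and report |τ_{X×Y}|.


Basis B = {∅ × ∅, {c} × {p16}, {c} × {p17}, {e} × {p16}, {e} × {p17}, {c} × {p16, p17}, {c} × {p16, p18}, {c, d} × {p16}, {c, e} × {p16}, {c, d} × {p17}, {c, e} × {p17}, {e} × {p16, p17}, {e} × {p16, p18}, {c} × {p16, p17, p18}, {c, d, e} × {p16}, {c, d, e} × {p17}, {e} × {p16, p17, p18}, {c, d} × {p16, p17}, {c, e} × {p16, p17}, {c, d} × {p16, p18}, {c, e} × {p16, p18}, {c, d} × {p16, p17, p18}, {c, e} × {p16, p17, p18}, {c, d, e} × {p16, p17}, {c, d, e} × {p16, p18}, {c, d, e} × {p16, p17, p18}}; |τ_{X×Y}| = 108.

Enumerate products U × V with U ∈ τ_X, V ∈ τ_Y (deduplicated):
  ∅ × ∅ = {} (∅)
  {c} × {p16} = {(c,p16)}
  {c} × {p17} = {(c,p17)}
  {e} × {p16} = {(e,p16)}
  {e} × {p17} = {(e,p17)}
  {c} × {p16, p17} = {(c,p16), (c,p17)}
  {c} × {p16, p18} = {(c,p16), (c,p18)}
  {c, d} × {p16} = {(c,p16), (d,p16)}
  {c, e} × {p16} = {(c,p16), (e,p16)}
  {c, d} × {p17} = {(c,p17), (d,p17)}
  {c, e} × {p17} = {(c,p17), (e,p17)}
  {e} × {p16, p17} = {(e,p16), (e,p17)}
  {e} × {p16, p18} = {(e,p16), (e,p18)}
  {c} × {p16, p17, p18} = {(c,p16), (c,p17), (c,p18)}
  {c, d, e} × {p16} = {(c,p16), (d,p16), (e,p16)}
  {c, d, e} × {p17} = {(c,p17), (d,p17), (e,p17)}
  {e} × {p16, p17, p18} = {(e,p16), (e,p17), (e,p18)}
  {c, d} × {p16, p17} = {(c,p16), (c,p17), (d,p16), (d,p17)}
  {c, e} × {p16, p17} = {(c,p16), (c,p17), (e,p16), (e,p17)}
  {c, d} × {p16, p18} = {(c,p16), (c,p18), (d,p16), (d,p18)}
  {c, e} × {p16, p18} = {(c,p16), (c,p18), (e,p16), (e,p18)}
  {c, d} × {p16, p17, p18} = {(c,p16), (c,p17), (c,p18), (d,p16), (d,p17), (d,p18)}
  {c, e} × {p16, p17, p18} = {(c,p16), (c,p17), (c,p18), (e,p16), (e,p17), (e,p18)}
  {c, d, e} × {p16, p17} = {(c,p16), (c,p17), (d,p16), (d,p17), (e,p16), (e,p17)}
  {c, d, e} × {p16, p18} = {(c,p16), (c,p18), (d,p16), (d,p18), (e,p16), (e,p18)}
  {c, d, e} × {p16, p17, p18} = {(c,p16), (c,p17), (c,p18), (d,p16), (d,p17), (d,p18), (e,p16), (e,p17), (e,p18)}
These 26 distinct sets form the basis B.
Close under arbitrary unions to get τ_{X×Y}; counting gives |τ_{X×Y}| = 108.
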